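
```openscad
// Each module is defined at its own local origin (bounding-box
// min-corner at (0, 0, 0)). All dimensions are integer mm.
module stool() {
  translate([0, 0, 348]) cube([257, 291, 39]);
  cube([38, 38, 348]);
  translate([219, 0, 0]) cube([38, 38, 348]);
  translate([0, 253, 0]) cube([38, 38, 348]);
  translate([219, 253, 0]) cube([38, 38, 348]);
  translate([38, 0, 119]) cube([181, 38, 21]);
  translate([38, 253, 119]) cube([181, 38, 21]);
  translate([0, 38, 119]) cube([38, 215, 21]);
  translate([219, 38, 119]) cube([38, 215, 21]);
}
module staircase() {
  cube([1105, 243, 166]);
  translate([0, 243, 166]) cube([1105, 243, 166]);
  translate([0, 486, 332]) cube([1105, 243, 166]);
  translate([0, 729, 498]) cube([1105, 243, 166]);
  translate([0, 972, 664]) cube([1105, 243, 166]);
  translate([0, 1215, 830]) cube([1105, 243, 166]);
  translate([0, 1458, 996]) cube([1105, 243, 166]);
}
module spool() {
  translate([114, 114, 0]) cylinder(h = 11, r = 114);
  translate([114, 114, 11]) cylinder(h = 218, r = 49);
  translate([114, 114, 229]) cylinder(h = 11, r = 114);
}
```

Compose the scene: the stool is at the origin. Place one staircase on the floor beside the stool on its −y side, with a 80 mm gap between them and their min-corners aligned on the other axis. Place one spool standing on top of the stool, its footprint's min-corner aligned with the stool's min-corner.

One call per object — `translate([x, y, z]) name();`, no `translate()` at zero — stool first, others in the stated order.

stool();
translate([0, -1781, 0]) staircase();
translate([0, 0, 387]) spool();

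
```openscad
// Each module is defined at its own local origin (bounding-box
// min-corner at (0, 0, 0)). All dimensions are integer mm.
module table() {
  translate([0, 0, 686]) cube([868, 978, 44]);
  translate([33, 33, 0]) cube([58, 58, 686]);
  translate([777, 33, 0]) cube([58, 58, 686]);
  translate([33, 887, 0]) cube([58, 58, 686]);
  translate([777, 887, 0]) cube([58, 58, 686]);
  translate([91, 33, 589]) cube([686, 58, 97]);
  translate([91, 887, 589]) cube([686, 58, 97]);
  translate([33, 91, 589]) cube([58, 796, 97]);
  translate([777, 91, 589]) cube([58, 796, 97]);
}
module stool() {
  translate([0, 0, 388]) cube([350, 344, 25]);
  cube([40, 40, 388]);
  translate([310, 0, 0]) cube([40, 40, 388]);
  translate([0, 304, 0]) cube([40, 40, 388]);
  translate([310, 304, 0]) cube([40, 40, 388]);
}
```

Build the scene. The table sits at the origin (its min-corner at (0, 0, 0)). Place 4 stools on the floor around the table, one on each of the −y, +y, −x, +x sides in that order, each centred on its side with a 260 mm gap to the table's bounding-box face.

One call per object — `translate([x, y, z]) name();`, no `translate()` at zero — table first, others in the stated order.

table();
translate([259, -604, 0]) stool();
translate([259, 1238, 0]) stool();
translate([-610, 317, 0]) stool();
translate([1128, 317, 0]) stool();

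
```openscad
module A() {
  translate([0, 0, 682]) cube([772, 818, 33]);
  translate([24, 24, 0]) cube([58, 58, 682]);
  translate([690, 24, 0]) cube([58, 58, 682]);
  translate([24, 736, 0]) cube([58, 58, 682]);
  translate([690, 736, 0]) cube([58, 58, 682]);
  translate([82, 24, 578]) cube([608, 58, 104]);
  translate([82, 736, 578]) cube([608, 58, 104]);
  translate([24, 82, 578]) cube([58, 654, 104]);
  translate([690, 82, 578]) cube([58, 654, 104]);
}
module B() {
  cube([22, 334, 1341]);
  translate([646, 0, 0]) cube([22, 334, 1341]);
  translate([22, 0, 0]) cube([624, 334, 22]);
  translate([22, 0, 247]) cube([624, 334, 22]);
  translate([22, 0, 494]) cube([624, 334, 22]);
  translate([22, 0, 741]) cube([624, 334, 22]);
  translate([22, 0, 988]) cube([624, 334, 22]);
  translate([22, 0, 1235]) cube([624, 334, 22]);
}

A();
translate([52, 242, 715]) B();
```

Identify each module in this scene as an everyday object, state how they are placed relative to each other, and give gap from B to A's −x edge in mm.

The bookshelf's min-x is at 52; the table's min-x is 0; gap = 52 mm.

A is a table. B is a bookshelf. The bookshelf is on top of the table, centred. The gap from the bookshelf to the table's −x edge is 52 mm.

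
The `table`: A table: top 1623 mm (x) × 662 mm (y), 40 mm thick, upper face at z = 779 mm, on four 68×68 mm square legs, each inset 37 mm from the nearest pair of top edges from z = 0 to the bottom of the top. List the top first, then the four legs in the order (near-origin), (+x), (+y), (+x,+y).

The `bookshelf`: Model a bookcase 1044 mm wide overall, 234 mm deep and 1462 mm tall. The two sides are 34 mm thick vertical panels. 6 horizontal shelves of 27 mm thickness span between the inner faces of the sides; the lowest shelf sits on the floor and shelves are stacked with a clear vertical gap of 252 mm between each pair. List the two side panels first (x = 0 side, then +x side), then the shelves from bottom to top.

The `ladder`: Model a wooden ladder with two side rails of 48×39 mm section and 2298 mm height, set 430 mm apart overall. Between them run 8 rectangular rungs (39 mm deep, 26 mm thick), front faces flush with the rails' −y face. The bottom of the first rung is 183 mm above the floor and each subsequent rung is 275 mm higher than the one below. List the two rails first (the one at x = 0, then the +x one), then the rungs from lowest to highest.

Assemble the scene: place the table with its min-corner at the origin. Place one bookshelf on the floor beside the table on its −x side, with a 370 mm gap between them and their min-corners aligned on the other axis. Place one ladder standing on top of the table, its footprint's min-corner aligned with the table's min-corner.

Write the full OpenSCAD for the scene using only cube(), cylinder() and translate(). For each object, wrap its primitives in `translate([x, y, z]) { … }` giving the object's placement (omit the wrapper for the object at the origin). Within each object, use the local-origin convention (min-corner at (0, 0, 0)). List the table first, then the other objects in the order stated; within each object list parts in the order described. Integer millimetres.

translate([0, 0, 739]) cube([1623, 662, 40]);
translate([37, 37, 0]) cube([68, 68, 739]);
translate([1518, 37, 0]) cube([68, 68, 739]);
translate([37, 557, 0]) cube([68, 68, 739]);
translate([1518, 557, 0]) cube([68, 68, 739]);
translate([-1414, 0, 0]) {
  cube([34, 234, 1462]);
  translate([1010, 0, 0]) cube([34, 234, 1462]);
  translate([34, 0, 0]) cube([976, 234, 27]);
  translate([34, 0, 279]) cube([976, 234, 27]);
  translate([34, 0, 558]) cube([976, 234, 27]);
  translate([34, 0, 837]) cube([976, 234, 27]);
  translate([34, 0, 1116]) cube([976, 234, 27]);
  translate([34, 0, 1395]) cube([976, 234, 27]);
}
translate([0, 0, 779]) {
  cube([48, 39, 2298]);
  translate([382, 0, 0]) cube([48, 39, 2298]);
  translate([48, 0, 183]) cube([334, 39, 26]);
  translate([48, 0, 458]) cube([334, 39, 26]);
  translate([48, 0, 733]) cube([334, 39, 26]);
  translate([48, 0, 1008]) cube([334, 39, 26]);
  translate([48, 0, 1283]) cube([334, 39, 26]);
  translate([48, 0, 1558]) cube([334, 39, 26]);
  translate([48, 0, 1833]) cube([334, 39, 26]);
  translate([48, 0, 2108]) cube([334, 39, 26]);
}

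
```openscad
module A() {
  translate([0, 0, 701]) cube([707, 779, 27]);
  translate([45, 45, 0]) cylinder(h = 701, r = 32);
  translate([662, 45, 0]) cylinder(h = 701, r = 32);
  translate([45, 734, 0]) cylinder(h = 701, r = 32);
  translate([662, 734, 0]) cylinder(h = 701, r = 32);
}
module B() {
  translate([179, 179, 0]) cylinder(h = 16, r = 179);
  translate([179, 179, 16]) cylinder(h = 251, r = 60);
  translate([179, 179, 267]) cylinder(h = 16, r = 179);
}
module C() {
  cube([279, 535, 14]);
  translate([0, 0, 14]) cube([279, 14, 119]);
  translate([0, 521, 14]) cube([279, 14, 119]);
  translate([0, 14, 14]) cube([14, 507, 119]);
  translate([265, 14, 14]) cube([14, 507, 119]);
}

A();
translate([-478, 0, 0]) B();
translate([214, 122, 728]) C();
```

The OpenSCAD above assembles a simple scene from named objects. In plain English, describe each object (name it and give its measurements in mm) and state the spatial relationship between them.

A is a rectangular dining table. The top is 707×779×27 mm with its upper surface at z = 728 mm. It stands on four round legs of 64 mm diameter, each leg's bounding box inset 13 mm from the nearest pair of top edges, running from the floor to the underside of the top.

B is a spool: two coaxial disc flanges of radius 179 mm and thickness 16 mm, joined by a core cylinder of radius 60 mm and height 251 mm. The lower flange rests on z = 0 and the three cylinders share a vertical axis.

C is an open-topped rectangular box: outside dimensions 279×535×133 mm, with a uniform wall and base thickness of 14 mm. The base is a full 279×535 slab on the floor; four walls sit on top of the base. The front and back walls (the −y and +y sides) span the full width; the two side walls fit between them.

The spool is on the floor beside the table on its −x side. The open box is on top of the table, centred.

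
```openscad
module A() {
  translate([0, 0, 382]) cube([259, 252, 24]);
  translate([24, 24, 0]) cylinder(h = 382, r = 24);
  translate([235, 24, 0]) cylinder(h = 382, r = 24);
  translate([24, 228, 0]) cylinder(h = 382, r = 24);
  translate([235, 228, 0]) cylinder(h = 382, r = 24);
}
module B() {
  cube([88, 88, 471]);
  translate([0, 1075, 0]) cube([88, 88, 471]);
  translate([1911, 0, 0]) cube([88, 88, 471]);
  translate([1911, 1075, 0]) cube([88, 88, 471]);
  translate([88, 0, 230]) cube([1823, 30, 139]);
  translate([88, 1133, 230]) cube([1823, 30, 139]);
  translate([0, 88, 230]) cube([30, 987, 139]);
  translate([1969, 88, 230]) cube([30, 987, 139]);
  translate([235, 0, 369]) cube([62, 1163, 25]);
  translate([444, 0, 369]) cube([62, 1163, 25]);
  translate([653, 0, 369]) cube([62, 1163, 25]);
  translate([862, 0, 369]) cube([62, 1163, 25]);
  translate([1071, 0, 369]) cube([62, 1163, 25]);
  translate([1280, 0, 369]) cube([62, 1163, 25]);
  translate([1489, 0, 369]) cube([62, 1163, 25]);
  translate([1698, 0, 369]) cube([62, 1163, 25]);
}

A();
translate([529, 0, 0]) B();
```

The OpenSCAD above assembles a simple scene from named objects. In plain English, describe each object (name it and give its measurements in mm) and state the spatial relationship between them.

A is a four-legged stool. The seat is 259×252 mm, 24 mm thick, top at z = 406 mm. It stands on four round legs, each 48 mm in diameter, from z = 0 to the seat underside, each leg's axis is inset half a diameter from the nearest pair of seat edges (so the leg's bounding box is flush with the corner).

B is a bed frame 1999 mm long (x) by 1163 mm wide (y). Four 88×88 mm corner posts, 471 mm tall, at the corners of the footprint. Four rails of 30 mm thickness and 139 mm height run between adjacent posts with their undersides at z = 230 mm, their outer faces flush with the outside of the frame (the two x-running rails run between the posts' inner faces; the two y-running rails run between the posts' inner faces). 8 slats, each 62 mm wide (x) and 25 mm thick, lie across the top of the two x-running rails, running the full 1163 mm width of the frame in y; the slats are evenly spaced along x between the inner faces of the end posts with equal gaps (rounded down to the nearest mm) at the −x end and between each pair — any rounding remainder accumulates at the +x end.

The bed frame is on the floor beside the stool on its +x side.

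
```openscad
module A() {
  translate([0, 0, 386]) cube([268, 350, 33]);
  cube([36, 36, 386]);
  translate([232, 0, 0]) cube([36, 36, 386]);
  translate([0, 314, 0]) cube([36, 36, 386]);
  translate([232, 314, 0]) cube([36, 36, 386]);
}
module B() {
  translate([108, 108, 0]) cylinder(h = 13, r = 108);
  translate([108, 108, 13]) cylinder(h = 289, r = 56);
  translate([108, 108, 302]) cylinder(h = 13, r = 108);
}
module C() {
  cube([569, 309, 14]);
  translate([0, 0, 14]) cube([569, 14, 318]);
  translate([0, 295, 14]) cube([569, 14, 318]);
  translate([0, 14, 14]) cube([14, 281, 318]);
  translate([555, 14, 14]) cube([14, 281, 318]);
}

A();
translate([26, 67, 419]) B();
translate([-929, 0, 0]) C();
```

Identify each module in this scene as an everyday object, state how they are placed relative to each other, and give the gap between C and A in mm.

The open box's nearest face is 360 mm from the stool's −x face.

A is a stool. B is a spool. C is an open box. The spool is on top of the stool, centred. The open box is on the floor beside the stool on its −x side. The gap between the open box and the stool is 360 mm.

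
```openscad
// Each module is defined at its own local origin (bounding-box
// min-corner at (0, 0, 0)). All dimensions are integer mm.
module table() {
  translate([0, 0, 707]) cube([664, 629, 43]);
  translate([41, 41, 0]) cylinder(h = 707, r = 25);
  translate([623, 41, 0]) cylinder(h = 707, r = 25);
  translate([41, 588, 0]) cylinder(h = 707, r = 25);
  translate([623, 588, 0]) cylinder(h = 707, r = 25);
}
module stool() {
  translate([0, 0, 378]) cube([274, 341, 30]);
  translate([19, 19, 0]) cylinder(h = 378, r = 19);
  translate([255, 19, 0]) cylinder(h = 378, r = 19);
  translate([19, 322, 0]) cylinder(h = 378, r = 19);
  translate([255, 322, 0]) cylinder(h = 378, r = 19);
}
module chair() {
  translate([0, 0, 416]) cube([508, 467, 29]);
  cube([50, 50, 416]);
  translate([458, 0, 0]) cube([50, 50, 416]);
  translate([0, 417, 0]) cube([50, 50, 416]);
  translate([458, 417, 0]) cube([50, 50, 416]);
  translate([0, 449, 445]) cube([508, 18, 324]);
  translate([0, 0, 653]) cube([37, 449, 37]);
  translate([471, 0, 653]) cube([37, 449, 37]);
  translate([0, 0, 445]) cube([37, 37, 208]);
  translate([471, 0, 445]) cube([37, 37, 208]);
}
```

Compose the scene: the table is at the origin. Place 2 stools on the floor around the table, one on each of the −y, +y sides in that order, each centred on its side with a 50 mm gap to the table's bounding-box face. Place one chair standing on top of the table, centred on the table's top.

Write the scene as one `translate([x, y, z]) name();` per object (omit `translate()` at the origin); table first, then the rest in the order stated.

table();
translate([195, -391, 0]) stool();
translate([195, 679, 0]) stool();
translate([78, 81, 750]) chair();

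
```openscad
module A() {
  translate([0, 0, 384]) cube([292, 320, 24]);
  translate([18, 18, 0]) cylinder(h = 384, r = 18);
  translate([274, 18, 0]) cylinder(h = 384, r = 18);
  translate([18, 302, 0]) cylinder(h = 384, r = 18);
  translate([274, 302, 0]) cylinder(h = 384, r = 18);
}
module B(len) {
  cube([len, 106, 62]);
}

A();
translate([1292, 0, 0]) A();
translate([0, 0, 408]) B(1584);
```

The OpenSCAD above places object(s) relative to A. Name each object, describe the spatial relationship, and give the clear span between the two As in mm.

Second stool starts at x = 1292; first ends at x = 292; clear span = 1292 − 292 = 1000 mm.

A is a stool. B is a beam. A beam spans the tops of two stools. The clear span between the two stools is 1000 mm.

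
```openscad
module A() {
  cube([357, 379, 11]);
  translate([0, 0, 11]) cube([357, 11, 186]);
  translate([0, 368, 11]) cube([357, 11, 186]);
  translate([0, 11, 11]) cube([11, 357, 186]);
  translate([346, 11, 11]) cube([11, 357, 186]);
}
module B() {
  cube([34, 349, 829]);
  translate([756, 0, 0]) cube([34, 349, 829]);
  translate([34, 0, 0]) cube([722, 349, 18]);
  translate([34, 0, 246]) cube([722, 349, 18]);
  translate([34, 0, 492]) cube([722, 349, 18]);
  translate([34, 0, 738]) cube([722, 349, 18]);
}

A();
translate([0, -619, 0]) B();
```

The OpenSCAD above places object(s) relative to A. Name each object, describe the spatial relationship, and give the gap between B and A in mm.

A is an open box. B is a bookshelf. The bookshelf is on the floor beside the open box on its −y side. The gap between the bookshelf and the open box is 270 mm.

The bookshelf's nearest face is 270 mm from the open box's −y face.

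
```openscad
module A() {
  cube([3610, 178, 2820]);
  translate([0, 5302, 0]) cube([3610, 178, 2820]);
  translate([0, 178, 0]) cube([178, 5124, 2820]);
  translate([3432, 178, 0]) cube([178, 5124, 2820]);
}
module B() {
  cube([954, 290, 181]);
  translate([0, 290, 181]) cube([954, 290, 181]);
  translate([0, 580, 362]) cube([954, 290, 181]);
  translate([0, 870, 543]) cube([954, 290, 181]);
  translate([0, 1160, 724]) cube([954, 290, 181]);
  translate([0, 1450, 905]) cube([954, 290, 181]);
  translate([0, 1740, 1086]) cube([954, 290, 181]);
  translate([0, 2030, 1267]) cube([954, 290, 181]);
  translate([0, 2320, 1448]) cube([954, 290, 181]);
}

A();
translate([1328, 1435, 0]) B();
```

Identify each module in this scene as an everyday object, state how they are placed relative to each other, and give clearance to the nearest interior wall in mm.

A is a house frame. B is a staircase. The staircase sits inside the house frame, centred. The clearance to the nearest interior wall is 1150 mm.

Clearances: x = 1150, y = 1257; minimum 1150 mm.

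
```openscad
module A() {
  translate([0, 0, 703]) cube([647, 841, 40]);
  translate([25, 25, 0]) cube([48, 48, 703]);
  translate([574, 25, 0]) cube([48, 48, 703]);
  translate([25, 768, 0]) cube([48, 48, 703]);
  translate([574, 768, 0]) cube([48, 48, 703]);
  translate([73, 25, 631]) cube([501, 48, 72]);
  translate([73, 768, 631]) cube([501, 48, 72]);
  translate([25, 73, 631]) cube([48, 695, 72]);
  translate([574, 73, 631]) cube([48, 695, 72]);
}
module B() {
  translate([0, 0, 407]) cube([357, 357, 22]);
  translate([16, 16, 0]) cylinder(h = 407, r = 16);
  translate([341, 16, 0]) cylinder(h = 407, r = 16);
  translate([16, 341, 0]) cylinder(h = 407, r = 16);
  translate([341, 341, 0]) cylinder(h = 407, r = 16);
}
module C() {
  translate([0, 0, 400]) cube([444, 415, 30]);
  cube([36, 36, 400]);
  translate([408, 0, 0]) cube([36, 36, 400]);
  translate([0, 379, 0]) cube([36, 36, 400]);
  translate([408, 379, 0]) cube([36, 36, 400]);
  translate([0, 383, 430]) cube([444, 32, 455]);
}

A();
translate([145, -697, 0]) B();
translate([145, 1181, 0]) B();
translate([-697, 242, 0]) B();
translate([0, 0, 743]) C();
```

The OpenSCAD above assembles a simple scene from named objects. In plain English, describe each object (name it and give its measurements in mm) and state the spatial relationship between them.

A is a table with a 647×841 mm rectangular top, 40 mm thick, top surface at z = 743 mm, supported by four 48×48 mm square legs, each inset 25 mm from the nearest pair of top edges, running from the floor. Four apron rails, 48 mm thick and 72 mm tall, run between adjacent legs with their top edges flush with the underside of the top and their outer faces flush with the legs' outer faces.

B is a four-legged stool. The seat is 357×357 mm, 22 mm thick, top at z = 429 mm. It stands on four round legs, each 32 mm in diameter, from z = 0 to the seat underside, each leg's axis is inset half a diameter from the nearest pair of seat edges (so the leg's bounding box is flush with the corner).

C is a chair: 444×415 mm seat, 30 mm thick, top at z = 430 mm, on four 36 mm square corner legs flush with the seat edges. A 32 mm thick backrest slab spans the full seat width, extending 455 mm above the seat top, its back face flush with the seat's +y edge.

Three stools sit around the table at the −y, +y, −x sides. The chair is on top of the table.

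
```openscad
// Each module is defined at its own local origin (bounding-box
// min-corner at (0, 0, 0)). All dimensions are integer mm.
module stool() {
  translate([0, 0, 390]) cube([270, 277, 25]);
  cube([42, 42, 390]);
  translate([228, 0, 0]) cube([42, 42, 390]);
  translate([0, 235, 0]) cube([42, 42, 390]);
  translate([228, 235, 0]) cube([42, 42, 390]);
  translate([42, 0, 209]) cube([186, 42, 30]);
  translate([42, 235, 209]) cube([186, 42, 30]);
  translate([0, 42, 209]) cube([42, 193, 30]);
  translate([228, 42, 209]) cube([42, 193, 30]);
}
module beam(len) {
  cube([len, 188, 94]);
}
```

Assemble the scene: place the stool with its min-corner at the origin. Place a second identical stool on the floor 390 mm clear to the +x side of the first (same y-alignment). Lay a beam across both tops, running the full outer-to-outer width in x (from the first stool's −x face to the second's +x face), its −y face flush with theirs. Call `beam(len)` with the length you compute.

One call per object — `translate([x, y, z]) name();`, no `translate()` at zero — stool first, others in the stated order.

stool();
translate([660, 0, 0]) stool();
translate([0, 0, 415]) beam(930);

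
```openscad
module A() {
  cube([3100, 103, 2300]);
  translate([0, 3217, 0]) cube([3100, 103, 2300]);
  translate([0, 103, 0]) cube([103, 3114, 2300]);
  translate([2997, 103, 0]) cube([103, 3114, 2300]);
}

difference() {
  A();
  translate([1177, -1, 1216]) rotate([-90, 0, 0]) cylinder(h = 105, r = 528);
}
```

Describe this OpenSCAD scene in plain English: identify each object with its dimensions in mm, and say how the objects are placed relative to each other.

A is the wall frame of a small rectangular building: four walls, each 2300 mm tall and 103 mm thick, enclosing a footprint 3100 mm (x) by 3320 mm (y) outside-to-outside, with no floor or roof. The front and back walls (the −y and +y sides) span the full width; the two side walls fit between them.

The house frame has a circular hole of radius 528 mm through its front wall, centred at (x = 1177, z = 1216).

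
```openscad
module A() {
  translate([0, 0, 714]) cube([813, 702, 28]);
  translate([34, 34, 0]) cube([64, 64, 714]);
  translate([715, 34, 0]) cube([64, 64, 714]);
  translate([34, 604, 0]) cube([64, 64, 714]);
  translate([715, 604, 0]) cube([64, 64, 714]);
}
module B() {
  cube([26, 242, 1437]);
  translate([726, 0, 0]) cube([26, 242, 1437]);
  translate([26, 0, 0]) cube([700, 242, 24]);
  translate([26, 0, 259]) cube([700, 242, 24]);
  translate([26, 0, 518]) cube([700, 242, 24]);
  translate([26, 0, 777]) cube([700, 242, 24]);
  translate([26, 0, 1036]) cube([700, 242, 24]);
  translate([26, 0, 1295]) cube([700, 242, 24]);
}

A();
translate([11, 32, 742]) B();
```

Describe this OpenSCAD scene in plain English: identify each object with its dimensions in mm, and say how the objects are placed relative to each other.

A is a rectangular dining table. The top is 813×702×28 mm with its upper surface at z = 742 mm. It stands on four 64×64 mm square legs, each inset 34 mm from the nearest pair of top edges, running from the floor to the underside of the top.

B is a bookshelf 752 mm wide overall, 242 mm deep and 1437 mm tall. The two sides are 26 mm thick vertical panels. 6 horizontal shelves of 24 mm thickness span between the inner faces of the sides; the lowest shelf sits on the floor and shelves are stacked with a clear vertical gap of 235 mm between each pair.

The bookshelf is on top of the table.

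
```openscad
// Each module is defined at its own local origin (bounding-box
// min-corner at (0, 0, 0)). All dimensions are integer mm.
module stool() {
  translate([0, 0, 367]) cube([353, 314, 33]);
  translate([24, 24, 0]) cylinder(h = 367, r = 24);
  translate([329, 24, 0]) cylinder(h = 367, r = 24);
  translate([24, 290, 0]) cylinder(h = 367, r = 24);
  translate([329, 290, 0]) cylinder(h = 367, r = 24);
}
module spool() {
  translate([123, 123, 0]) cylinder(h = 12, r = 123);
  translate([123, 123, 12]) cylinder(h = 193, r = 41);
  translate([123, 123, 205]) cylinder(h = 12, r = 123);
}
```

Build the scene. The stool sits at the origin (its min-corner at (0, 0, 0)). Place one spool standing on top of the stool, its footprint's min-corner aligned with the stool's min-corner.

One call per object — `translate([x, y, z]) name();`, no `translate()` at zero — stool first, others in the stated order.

stool();
translate([0, 0, 400]) spool();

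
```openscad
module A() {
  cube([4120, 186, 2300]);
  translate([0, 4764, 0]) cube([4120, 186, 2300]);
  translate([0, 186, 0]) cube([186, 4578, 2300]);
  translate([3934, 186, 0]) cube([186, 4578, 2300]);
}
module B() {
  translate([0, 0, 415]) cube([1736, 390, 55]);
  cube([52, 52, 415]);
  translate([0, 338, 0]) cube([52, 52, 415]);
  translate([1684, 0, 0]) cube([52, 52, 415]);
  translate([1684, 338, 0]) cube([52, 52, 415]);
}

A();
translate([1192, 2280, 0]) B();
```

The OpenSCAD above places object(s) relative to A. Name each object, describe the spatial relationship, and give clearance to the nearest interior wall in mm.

A is a house frame. B is a bench. The bench sits inside the house frame, centred. The clearance to the nearest interior wall is 1006 mm.

Clearances: x = 1006, y = 2094; minimum 1006 mm.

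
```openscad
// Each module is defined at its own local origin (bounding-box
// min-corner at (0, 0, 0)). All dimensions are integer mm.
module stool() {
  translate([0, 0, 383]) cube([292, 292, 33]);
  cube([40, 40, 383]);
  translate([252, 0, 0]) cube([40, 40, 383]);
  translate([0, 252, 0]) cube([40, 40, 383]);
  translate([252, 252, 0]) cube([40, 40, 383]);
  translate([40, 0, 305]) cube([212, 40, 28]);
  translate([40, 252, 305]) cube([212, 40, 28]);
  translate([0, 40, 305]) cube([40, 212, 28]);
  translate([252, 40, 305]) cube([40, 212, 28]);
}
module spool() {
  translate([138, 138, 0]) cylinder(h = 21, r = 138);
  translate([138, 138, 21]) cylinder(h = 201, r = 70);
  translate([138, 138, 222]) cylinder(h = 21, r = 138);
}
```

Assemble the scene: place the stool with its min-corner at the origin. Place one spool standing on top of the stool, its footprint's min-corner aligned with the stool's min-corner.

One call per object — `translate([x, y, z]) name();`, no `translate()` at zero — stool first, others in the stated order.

stool();
translate([0, 0, 416]) spool();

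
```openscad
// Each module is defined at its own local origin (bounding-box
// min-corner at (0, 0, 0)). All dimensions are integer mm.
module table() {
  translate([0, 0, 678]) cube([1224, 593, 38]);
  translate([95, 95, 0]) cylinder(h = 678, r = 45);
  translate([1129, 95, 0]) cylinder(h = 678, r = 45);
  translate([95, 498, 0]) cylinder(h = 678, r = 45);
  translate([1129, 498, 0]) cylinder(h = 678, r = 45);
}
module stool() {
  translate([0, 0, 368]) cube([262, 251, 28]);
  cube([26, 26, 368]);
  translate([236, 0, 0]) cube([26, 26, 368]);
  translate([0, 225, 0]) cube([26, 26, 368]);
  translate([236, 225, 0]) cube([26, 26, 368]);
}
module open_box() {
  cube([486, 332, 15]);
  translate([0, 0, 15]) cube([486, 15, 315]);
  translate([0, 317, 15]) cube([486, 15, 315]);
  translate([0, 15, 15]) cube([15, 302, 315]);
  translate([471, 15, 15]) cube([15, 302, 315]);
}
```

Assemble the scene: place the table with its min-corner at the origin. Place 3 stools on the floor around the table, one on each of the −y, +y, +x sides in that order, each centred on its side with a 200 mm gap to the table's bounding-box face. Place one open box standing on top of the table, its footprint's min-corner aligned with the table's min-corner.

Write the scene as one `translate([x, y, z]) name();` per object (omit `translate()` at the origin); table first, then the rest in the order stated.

table();
translate([481, -451, 0]) stool();
translate([481, 793, 0]) stool();
translate([1424, 171, 0]) stool();
translate([0, 0, 716]) open_box();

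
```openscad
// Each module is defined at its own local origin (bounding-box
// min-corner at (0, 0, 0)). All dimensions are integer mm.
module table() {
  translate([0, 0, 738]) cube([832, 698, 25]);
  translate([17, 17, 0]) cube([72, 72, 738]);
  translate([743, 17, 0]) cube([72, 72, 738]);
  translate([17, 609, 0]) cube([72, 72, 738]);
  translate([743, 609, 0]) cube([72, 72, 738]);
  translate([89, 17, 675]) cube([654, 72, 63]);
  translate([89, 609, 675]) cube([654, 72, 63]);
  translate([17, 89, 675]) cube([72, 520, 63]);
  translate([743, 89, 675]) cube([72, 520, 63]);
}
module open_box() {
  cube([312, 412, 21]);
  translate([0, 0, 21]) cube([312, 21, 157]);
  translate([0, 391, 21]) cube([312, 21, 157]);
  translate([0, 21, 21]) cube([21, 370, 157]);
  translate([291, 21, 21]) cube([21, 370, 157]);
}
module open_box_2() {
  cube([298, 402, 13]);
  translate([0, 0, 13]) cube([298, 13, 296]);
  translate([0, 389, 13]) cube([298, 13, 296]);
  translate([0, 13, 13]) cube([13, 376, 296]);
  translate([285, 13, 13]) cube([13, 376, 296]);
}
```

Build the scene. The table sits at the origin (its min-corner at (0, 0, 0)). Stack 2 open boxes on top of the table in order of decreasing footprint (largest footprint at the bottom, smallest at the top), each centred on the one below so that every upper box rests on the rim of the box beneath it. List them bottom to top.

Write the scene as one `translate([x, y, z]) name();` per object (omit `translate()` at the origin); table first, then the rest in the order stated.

table();
translate([260, 143, 763]) open_box();
translate([267, 148, 941]) open_box_2();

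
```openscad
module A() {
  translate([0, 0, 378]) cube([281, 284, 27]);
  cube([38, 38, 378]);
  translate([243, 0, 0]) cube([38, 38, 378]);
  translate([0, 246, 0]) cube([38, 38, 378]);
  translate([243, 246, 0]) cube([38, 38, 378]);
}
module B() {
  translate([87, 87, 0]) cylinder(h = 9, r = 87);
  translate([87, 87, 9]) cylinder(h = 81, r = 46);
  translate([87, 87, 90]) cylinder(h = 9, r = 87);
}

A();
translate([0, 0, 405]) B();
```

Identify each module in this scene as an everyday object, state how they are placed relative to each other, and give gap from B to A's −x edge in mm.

The spool's min-x is at 0; the stool's min-x is 0; gap = 0 mm.

A is a stool. B is a spool. The spool is on top of the stool. The gap from the spool to the stool's −x edge is 0 mm.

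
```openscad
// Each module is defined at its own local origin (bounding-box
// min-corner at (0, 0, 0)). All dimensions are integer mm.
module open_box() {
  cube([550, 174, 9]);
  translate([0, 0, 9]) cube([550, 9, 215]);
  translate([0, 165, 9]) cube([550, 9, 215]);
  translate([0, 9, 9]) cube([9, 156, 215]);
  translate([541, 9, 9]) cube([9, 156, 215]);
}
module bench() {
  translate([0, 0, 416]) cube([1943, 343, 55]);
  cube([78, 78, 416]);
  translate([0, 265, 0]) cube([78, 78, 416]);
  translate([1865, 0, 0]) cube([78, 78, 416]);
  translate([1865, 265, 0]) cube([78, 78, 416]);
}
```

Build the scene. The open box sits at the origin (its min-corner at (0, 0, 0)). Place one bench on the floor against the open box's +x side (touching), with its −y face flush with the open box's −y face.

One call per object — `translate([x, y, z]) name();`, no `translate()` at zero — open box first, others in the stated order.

open_box();
translate([550, 0, 0]) bench();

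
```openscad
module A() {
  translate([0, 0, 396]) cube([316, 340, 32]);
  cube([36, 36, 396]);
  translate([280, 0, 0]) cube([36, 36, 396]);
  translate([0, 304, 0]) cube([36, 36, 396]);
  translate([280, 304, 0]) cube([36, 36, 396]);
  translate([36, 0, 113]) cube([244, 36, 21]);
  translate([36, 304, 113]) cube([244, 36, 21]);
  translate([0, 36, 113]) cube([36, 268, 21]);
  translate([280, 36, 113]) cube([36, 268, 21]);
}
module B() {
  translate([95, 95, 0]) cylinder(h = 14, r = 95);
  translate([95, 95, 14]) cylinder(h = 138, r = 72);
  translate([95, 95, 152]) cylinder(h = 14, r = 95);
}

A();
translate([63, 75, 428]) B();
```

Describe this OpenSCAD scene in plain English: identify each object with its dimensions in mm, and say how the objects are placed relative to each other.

A is a four-legged stool. The seat is a 316×340×32 mm slab whose top surface is at z = 428 mm; four square legs, each 36×36 mm in cross-section, run from the floor (z = 0) to the underside of the seat, each flush with a corner of the seat. Four stretchers, 36 mm wide and 21 mm tall, connect adjacent legs with their undersides at z = 113 mm, each running between the inner faces of the legs it joins and aligned with the legs' outer faces on the other axis.

B is a spool: two coaxial disc flanges of radius 95 mm and thickness 14 mm, joined by a core cylinder of radius 72 mm and height 138 mm. The lower flange rests on z = 0 and the three cylinders share a vertical axis.

The spool is on top of the stool, centred.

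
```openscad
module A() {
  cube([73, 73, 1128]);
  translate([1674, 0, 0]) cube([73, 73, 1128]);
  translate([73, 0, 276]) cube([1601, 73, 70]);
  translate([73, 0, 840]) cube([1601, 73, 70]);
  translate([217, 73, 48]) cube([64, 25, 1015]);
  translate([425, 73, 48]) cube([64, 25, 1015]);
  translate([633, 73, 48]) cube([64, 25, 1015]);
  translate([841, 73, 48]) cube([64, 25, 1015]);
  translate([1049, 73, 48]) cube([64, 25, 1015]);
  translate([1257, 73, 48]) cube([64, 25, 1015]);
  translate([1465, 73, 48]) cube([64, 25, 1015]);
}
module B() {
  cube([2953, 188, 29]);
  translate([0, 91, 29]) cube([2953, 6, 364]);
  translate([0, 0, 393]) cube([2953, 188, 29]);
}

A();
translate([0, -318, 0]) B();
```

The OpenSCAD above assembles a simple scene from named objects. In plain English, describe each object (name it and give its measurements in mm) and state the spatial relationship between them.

A is a fence section. Two 73×73 mm posts, 1128 mm tall, stand on the floor with a clear span of 1601 mm between their inner faces. Two horizontal rails of 73×70 mm section span the gap between the posts with their undersides at z = 276 mm and z = 840 mm, flush with the posts' −y face. 7 pickets, each 64 mm wide, 25 mm thick and 1015 mm tall, are fixed to the +y face of the rails with their bottoms at z = 48 mm, evenly spaced across the span with equal gaps (rounded down to the nearest mm) at the −x end and between each pair — any rounding remainder accumulates at the +x end.

B is an I-beam lying along x, 2953 mm long. Overall section height 422 mm. Two flanges 188 mm wide (y) and 29 mm thick, one on the floor and one at the top; a web 6 mm thick runs between them, centred on the flange width.

The I-beam is on the floor beside the fence section on its −y side.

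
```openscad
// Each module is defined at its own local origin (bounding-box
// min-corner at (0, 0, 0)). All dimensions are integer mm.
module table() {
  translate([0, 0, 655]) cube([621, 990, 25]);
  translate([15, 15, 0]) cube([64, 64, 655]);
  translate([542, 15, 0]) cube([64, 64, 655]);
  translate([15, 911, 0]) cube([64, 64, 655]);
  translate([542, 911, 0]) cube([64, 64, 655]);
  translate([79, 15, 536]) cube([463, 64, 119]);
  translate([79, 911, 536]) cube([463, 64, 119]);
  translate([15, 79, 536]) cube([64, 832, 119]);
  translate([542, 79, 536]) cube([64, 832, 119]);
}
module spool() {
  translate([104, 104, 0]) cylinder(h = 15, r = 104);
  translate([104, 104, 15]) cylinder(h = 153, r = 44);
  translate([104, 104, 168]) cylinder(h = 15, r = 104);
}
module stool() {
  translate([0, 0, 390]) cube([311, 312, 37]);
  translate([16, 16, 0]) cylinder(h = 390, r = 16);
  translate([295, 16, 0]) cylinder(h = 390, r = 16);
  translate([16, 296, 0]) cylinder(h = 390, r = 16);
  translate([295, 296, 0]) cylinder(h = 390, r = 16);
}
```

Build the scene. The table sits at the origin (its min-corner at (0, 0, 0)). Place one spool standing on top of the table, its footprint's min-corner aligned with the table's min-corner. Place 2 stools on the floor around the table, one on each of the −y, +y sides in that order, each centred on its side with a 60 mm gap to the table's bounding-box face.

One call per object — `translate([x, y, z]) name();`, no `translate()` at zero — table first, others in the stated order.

table();
translate([0, 0, 680]) spool();
translate([155, -372, 0]) stool();
translate([155, 1050, 0]) stool();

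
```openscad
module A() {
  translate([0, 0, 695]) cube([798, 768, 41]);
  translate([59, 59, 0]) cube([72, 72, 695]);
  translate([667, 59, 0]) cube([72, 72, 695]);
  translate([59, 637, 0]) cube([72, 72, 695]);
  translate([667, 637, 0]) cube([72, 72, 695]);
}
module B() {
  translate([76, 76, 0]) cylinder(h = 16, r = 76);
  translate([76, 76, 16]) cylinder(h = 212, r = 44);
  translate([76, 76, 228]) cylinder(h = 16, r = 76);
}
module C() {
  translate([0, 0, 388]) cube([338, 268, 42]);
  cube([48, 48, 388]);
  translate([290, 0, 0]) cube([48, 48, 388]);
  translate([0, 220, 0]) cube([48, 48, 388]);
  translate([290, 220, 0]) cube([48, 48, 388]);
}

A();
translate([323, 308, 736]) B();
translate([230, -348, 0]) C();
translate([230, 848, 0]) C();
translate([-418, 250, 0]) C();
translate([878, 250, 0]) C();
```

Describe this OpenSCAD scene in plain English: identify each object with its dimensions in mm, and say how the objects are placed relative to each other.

A is a table: top 798 mm (x) × 768 mm (y), 41 mm thick, upper face at z = 736 mm, on four 72×72 mm square legs, each inset 59 mm from the nearest pair of top edges, running from z = 0 to the bottom of the top.

B is a spool: two coaxial disc flanges of radius 76 mm and thickness 16 mm, joined by a core cylinder of radius 44 mm and height 212 mm. The lower flange rests on z = 0 and the three cylinders share a vertical axis.

C is a four-legged stool. The seat is 338×268 mm, 42 mm thick, top at z = 430 mm. It stands on four square legs, each 48×48 mm in cross-section, from z = 0 to the seat underside, each flush with a corner of the seat.

The spool is on top of the table, centred. Four stools sit around the table at the −y, +y, −x, +x sides.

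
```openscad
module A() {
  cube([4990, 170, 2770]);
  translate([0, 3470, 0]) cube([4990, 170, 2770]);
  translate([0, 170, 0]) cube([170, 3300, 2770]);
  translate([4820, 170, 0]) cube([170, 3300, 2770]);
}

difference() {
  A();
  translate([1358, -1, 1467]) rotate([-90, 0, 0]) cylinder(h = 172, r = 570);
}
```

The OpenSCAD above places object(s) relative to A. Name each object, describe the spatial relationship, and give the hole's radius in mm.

A is a house frame. The house frame has a circular hole through its front wall. The hole's radius is 570 mm.

The subtracted cylinder has r = 570 mm.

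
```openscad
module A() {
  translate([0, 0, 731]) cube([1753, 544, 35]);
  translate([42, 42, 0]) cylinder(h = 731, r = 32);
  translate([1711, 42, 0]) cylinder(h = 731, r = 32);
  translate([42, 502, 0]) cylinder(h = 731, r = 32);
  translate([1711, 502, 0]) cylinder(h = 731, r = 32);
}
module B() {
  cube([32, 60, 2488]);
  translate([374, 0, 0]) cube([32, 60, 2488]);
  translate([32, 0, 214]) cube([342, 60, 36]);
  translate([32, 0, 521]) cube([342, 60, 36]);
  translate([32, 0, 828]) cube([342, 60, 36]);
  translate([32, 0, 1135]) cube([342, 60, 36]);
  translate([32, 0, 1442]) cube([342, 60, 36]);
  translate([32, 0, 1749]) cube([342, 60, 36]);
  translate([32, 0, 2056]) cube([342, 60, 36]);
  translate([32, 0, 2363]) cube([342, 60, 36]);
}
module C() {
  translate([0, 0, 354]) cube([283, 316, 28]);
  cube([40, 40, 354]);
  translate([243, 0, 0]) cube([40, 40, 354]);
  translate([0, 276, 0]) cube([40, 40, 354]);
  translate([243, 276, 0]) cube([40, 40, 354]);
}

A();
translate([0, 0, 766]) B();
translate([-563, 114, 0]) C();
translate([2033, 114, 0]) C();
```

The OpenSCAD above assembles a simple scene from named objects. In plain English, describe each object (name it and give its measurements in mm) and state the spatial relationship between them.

A is a rectangular dining table. The top is 1753×544×35 mm with its upper surface at z = 766 mm. It stands on four round legs of 64 mm diameter, each leg's bounding box inset 10 mm from the nearest pair of top edges, running from the floor to the underside of the top.

B is a straight ladder. Two 32×60 mm vertical rails, 2488 mm tall, stand 406 mm apart (outside-to-outside) with their front faces coplanar on the −y side. 8 rungs, each 60 mm deep and 36 mm tall, span between the inner faces of the rails, front faces flush with the rails. The lowest rung's underside is at z = 214 mm and rungs are spaced 307 mm apart (underside to underside).

C is a simple wooden stool: a rectangular seat 283 mm (x) by 316 mm (y), 28 mm thick, top face at z = 382 mm, on four square legs, each 40×40 mm in cross-section. The legs rest on z = 0, each flush with a corner of the seat.

The ladder is on top of the table. Two stools sit around the table at the −x, +x sides.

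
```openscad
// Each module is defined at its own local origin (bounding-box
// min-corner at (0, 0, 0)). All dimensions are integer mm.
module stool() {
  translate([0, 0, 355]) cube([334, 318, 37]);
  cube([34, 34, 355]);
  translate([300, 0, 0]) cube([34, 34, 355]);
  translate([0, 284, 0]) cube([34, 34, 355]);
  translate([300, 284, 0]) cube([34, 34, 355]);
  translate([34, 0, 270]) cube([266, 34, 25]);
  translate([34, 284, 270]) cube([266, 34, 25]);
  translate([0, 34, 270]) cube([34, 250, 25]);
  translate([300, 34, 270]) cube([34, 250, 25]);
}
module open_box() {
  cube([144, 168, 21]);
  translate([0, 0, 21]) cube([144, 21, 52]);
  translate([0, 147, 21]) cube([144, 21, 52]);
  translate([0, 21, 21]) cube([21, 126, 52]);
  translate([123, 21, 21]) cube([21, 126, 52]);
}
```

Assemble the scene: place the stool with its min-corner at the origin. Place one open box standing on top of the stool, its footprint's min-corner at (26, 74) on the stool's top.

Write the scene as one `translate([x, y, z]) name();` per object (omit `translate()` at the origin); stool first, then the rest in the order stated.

stool();
translate([26, 74, 392]) open_box();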